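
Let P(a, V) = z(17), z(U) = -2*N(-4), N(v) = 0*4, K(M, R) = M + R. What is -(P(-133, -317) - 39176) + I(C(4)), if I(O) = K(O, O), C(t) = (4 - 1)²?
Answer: 39194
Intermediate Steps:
N(v) = 0
z(U) = 0 (z(U) = -2*0 = 0)
C(t) = 9 (C(t) = 3² = 9)
P(a, V) = 0
I(O) = 2*O (I(O) = O + O = 2*O)
-(P(-133, -317) - 39176) + I(C(4)) = -(0 - 39176) + 2*9 = -1*(-39176) + 18 = 39176 + 18 = 39194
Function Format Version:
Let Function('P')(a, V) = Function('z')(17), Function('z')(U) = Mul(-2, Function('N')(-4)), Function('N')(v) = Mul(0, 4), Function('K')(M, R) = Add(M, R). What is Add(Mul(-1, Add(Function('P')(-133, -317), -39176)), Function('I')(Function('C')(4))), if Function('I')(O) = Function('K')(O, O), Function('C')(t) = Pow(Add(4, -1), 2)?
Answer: 39194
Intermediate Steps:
Function('N')(v) = 0
Function('z')(U) = 0 (Function('z')(U) = Mul(-2, 0) = 0)
Function('C')(t) = 9 (Function('C')(t) = Pow(3, 2) = 9)
Function('P')(a, V) = 0
Function('I')(O) = Mul(2, O) (Function('I')(O) = Add(O, O) = Mul(2, O))
Add(Mul(-1, Add(Function('P')(-133, -317), -39176)), Function('I')(Function('C')(4))) = Add(Mul(-1, Add(0, -39176)), Mul(2, 9)) = Add(Mul(-1, -39176), 18) = Add(39176, 18) = 39194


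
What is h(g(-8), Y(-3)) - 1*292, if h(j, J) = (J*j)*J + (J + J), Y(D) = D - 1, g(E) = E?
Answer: -428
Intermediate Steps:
Y(D) = -1 + D
h(j, J) = 2*J + j*J² (h(j, J) = j*J² + 2*J = 2*J + j*J²)
h(g(-8), Y(-3)) - 1*292 = (-1 - 3)*(2 + (-1 - 3)*(-8)) - 1*292 = -4*(2 - 4*(-8)) - 292 = -4*(2 + 32) - 292 = -4*34 - 292 = -136 - 292 = -428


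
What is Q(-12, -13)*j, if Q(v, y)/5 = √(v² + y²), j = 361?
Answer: 1805*√313 ≈ 31934.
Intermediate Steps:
Q(v, y) = 5*√(v² + y²)
Q(-12, -13)*j = (5*√((-12)² + (-13)²))*361 = (5*√(144 + 169))*361 = (5*√313)*361 = 1805*√313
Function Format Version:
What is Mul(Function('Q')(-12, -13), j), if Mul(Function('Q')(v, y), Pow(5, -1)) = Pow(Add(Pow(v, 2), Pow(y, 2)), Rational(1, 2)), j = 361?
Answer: Mul(1805, Pow(313, Rational(1, 2))) ≈ 31934.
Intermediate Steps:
Function('Q')(v, y) = Mul(5, Pow(Add(Pow(v, 2), Pow(y, 2)), Rational(1, 2)))
Mul(Function('Q')(-12, -13), j) = Mul(Mul(5, Pow(Add(Pow(-12, 2), Pow(-13, 2)), Rational(1, 2))), 361) = Mul(Mul(5, Pow(Add(144, 169), Rational(1, 2))), 361) = Mul(Mul(5, Pow(313, Rational(1, 2))), 361) = Mul(1805, Pow(313, Rational(1, 2)))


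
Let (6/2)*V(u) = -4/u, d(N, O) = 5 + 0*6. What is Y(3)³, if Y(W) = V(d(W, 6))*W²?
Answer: -1728/125 ≈ -13.824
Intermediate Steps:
d(N, O) = 5 (d(N, O) = 5 + 0 = 5)
V(u) = -4/(3*u) (V(u) = (-4/u)/3 = -4/(3*u))
Y(W) = -4*W²/15 (Y(W) = (-4/3/5)*W² = (-4/3*⅕)*W² = -4*W²/15)
Y(3)³ = (-4/15*3²)³ = (-4/15*9)³ = (-12/5)³ = -1728/125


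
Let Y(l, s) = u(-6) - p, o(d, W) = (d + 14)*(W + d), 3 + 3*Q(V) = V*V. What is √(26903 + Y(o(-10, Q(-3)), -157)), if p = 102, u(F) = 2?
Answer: 7*√547 ≈ 163.72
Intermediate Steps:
Q(V) = -1 + V²/3 (Q(V) = -1 + (V*V)/3 = -1 + V²/3)
o(d, W) = (14 + d)*(W + d)
Y(l, s) = -100 (Y(l, s) = 2 - 1*102 = 2 - 102 = -100)
√(26903 + Y(o(-10, Q(-3)), -157)) = √(26903 - 100) = √26803 = 7*√547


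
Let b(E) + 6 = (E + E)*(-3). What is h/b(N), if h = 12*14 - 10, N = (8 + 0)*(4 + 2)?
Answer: -79/147 ≈ -0.53741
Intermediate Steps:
N = 48 (N = 8*6 = 48)
h = 158 (h = 168 - 10 = 158)
b(E) = -6 - 6*E (b(E) = -6 + (E + E)*(-3) = -6 + (2*E)*(-3) = -6 - 6*E)
h/b(N) = 158/(-6 - 6*48) = 158/(-6 - 288) = 158/(-294) = 158*(-1/294) = -79/147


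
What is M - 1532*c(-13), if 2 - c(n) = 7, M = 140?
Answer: 7800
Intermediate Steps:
c(n) = -5 (c(n) = 2 - 1*7 = 2 - 7 = -5)
M - 1532*c(-13) = 140 - 1532*(-5) = 140 + 7660 = 7800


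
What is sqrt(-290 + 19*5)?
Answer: I*sqrt(195) ≈ 13.964*I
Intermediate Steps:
sqrt(-290 + 19*5) = sqrt(-290 + 95) = sqrt(-195) = I*sqrt(195)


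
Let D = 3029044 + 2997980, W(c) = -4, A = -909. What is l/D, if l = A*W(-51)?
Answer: 303/502252 ≈ 0.00060328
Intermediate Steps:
D = 6027024
l = 3636 (l = -909*(-4) = 3636)
l/D = 3636/6027024 = 3636*(1/6027024) = 303/502252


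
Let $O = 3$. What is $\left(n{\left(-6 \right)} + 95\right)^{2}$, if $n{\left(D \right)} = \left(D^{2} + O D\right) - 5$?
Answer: $11664$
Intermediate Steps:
$n{\left(D \right)} = -5 + D^{2} + 3 D$ ($n{\left(D \right)} = \left(D^{2} + 3 D\right) - 5 = -5 + D^{2} + 3 D$)
$\left(n{\left(-6 \right)} + 95\right)^{2} = \left(\left(-5 + \left(-6\right)^{2} + 3 \left(-6\right)\right) + 95\right)^{2} = \left(\left(-5 + 36 - 18\right) + 95\right)^{2} = \left(13 + 95\right)^{2} = 108^{2} = 11664$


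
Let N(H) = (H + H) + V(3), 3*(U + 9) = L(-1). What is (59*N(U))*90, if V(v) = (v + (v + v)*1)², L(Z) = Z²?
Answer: 338070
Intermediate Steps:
V(v) = 9*v² (V(v) = (v + (2*v)*1)² = (v + 2*v)² = (3*v)² = 9*v²)
U = -26/3 (U = -9 + (⅓)*(-1)² = -9 + (⅓)*1 = -9 + ⅓ = -26/3 ≈ -8.6667)
N(H) = 81 + 2*H (N(H) = (H + H) + 9*3² = 2*H + 9*9 = 2*H + 81 = 81 + 2*H)
(59*N(U))*90 = (59*(81 + 2*(-26/3)))*90 = (59*(81 - 52/3))*90 = (59*(191/3))*90 = (11269/3)*90 = 338070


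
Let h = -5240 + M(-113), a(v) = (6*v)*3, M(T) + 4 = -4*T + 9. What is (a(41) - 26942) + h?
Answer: -30987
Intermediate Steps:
M(T) = 5 - 4*T (M(T) = -4 + (-4*T + 9) = -4 + (9 - 4*T) = 5 - 4*T)
a(v) = 18*v
h = -4783 (h = -5240 + (5 - 4*(-113)) = -5240 + (5 + 452) = -5240 + 457 = -4783)
(a(41) - 26942) + h = (18*41 - 26942) - 4783 = (738 - 26942) - 4783 = -26204 - 4783 = -30987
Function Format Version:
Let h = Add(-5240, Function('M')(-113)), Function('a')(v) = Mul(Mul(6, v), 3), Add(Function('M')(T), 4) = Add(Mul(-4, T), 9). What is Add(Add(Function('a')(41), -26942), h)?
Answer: -30987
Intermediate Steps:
Function('M')(T) = Add(5, Mul(-4, T)) (Function('M')(T) = Add(-4, Add(Mul(-4, T), 9)) = Add(-4, Add(9, Mul(-4, T))) = Add(5, Mul(-4, T)))
Function('a')(v) = Mul(18, v)
h = -4783 (h = Add(-5240, Add(5, Mul(-4, -113))) = Add(-5240, Add(5, 452)) = Add(-5240, 457) = -4783)
Add(Add(Function('a')(41), -26942), h) = Add(Add(Mul(18, 41), -26942), -4783) = Add(Add(738, -26942), -4783) = Add(-26204, -4783) = -30987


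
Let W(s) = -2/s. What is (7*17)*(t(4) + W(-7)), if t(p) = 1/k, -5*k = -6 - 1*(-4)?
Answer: 663/2 ≈ 331.50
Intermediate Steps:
k = ⅖ (k = -(-6 - 1*(-4))/5 = -(-6 + 4)/5 = -⅕*(-2) = ⅖ ≈ 0.40000)
t(p) = 5/2 (t(p) = 1/(⅖) = 5/2)
(7*17)*(t(4) + W(-7)) = (7*17)*(5/2 - 2/(-7)) = 119*(5/2 - 2*(-⅐)) = 119*(5/2 + 2/7) = 119*(39/14) = 663/2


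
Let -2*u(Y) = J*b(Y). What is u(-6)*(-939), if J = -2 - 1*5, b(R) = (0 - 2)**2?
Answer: -13146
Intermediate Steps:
b(R) = 4 (b(R) = (-2)**2 = 4)
J = -7 (J = -2 - 5 = -7)
u(Y) = 14 (u(Y) = -(-7)*4/2 = -1/2*(-28) = 14)
u(-6)*(-939) = 14*(-939) = -13146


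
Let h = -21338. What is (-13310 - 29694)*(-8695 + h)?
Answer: 1291539132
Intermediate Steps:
(-13310 - 29694)*(-8695 + h) = (-13310 - 29694)*(-8695 - 21338) = -43004*(-30033) = 1291539132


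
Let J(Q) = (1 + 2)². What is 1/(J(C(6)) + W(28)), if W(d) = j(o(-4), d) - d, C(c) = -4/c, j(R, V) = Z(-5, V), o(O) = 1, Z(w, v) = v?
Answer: ⅑ ≈ 0.11111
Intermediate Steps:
j(R, V) = V
J(Q) = 9 (J(Q) = 3² = 9)
W(d) = 0 (W(d) = d - d = 0)
1/(J(C(6)) + W(28)) = 1/(9 + 0) = 1/9 = ⅑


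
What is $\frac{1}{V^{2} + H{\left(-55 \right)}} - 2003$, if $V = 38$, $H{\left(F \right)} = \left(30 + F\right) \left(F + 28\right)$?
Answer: $- \frac{4244356}{2119} \approx -2003.0$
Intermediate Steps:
$H{\left(F \right)} = \left(28 + F\right) \left(30 + F\right)$ ($H{\left(F \right)} = \left(30 + F\right) \left(28 + F\right) = \left(28 + F\right) \left(30 + F\right)$)
$\frac{1}{V^{2} + H{\left(-55 \right)}} - 2003 = \frac{1}{38^{2} + \left(840 + \left(-55\right)^{2} + 58 \left(-55\right)\right)} - 2003 = \frac{1}{1444 + \left(840 + 3025 - 3190\right)} - 2003 = \frac{1}{1444 + 675} - 2003 = \frac{1}{2119} - 2003 = - \frac{4244356}{2119}$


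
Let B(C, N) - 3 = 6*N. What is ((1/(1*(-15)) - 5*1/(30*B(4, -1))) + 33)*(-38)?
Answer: -56411/45 ≈ -1253.6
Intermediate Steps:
B(C, N) = 3 + 6*N
((1/(1*(-15)) - 5*1/(30*B(4, -1))) + 33)*(-38) = ((1/(1*(-15)) - 5*1/(30*(3 + 6*(-1)))) + 33)*(-38) = ((1*(-1/15) - 5*1/(30*(3 - 6))) + 33)*(-38) = ((-1/15 - 5/(-3*5*6)) + 33)*(-38) = ((-1/15 - 5/((-15*6))) + 33)*(-38) = ((-1/15 - 5/(-90)) + 33)*(-38) = ((-1/15 - 5*(-1/90)) + 33)*(-38) = ((-1/15 + 1/18) + 33)*(-38) = (-1/90 + 33)*(-38) = (2969/90)*(-38) = -56411/45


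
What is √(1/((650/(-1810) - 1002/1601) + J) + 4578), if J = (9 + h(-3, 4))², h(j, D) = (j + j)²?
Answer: 5*√62994568345354692586/586521098 ≈ 67.661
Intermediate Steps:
h(j, D) = 4*j² (h(j, D) = (2*j)² = 4*j²)
J = 2025 (J = (9 + 4*(-3)²)² = (9 + 4*9)² = (9 + 36)² = 45² = 2025)
√(1/((650/(-1810) - 1002/1601) + J) + 4578) = √(1/((650/(-1810) - 1002/1601) + 2025) + 4578) = √(1/((650*(-1/1810) - 1002*1/1601) + 2025) + 4578) = √(1/((-65/181 - 1002/1601) + 2025) + 4578) = √(1/(-285427/289781 + 2025) + 4578) = √(1/(586521098/289781) + 4578) = √(289781/586521098 + 4578) = √(2685093876425/586521098) = 5*√62994568345354692586/586521098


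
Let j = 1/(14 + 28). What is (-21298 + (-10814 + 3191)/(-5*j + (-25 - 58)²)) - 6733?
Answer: -737328499/26303 ≈ -28032.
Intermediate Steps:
j = 1/42 ≈ 0.023810
(-21298 + (-10814 + 3191)/(-5*j + (-25 - 58)²)) - 6733 = (-21298 + (-10814 + 3191)/(-5*1/42 + (-25 - 58)²)) - 6733 = (-21298 - 7623/(-5/42 + (-83)²)) - 6733 = (-21298 - 7623/(-5/42 + 6889)) - 6733 = (-21298 - 7623/289333/42) - 6733 = (-21298 - 7623*42/289333) - 6733 = (-21298 - 29106/26303) - 6733 = -560230400/26303 - 6733 = -737328499/26303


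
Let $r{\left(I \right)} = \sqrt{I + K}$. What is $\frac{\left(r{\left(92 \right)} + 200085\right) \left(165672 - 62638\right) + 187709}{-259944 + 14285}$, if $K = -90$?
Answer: $- \frac{20615745599}{245659} - \frac{103034 \sqrt{2}}{245659} \approx -83921.0$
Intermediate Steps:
$r{\left(I \right)} = \sqrt{-90 + I}$ ($r{\left(I \right)} = \sqrt{I - 90} = \sqrt{-90 + I}$)
$\frac{\left(r{\left(92 \right)} + 200085\right) \left(165672 - 62638\right) + 187709}{-259944 + 14285} = \frac{\left(\sqrt{-90 + 92} + 200085\right) \left(165672 - 62638\right) + 187709}{-259944 + 14285} = \frac{\left(\sqrt{2} + 200085\right) 103034 + 187709}{-245659} = \left(\left(200085 + \sqrt{2}\right) 103034 + 187709\right) \left(- \frac{1}{245659}\right) = \left(\left(20615557890 + 103034 \sqrt{2}\right) + 187709\right) \left(- \frac{1}{245659}\right) = \left(20615745599 + 103034 \sqrt{2}\right) \left(- \frac{1}{245659}\right) = - \frac{20615745599}{245659} - \frac{103034 \sqrt{2}}{245659}$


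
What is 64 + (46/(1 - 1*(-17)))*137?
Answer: 3727/9 ≈ 414.11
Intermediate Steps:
64 + (46/(1 - 1*(-17)))*137 = 64 + (46/(1 + 17))*137 = 64 + (46/18)*137 = 64 + (46*(1/18))*137 = 64 + (23/9)*137 = 64 + 3151/9 = 3727/9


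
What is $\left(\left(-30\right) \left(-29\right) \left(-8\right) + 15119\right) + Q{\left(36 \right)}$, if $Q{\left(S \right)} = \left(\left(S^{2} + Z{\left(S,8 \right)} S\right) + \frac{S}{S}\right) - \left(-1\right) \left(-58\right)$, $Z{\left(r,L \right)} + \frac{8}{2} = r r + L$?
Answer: $56198$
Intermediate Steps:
$Z{\left(r,L \right)} = -4 + L + r^{2}$ ($Z{\left(r,L \right)} = -4 + \left(r r + L\right) = -4 + \left(r^{2} + L\right) = -4 + \left(L + r^{2}\right) = -4 + L + r^{2}$)
$Q{\left(S \right)} = -57 + S^{2} + S \left(4 + S^{2}\right)$ ($Q{\left(S \right)} = \left(\left(S^{2} + \left(-4 + 8 + S^{2}\right) S\right) + \frac{S}{S}\right) - \left(-1\right) \left(-58\right) = \left(\left(S^{2} + \left(4 + S^{2}\right) S\right) + 1\right) - 58 = \left(\left(S^{2} + S \left(4 + S^{2}\right)\right) + 1\right) - 58 = \left(1 + S^{2} + S \left(4 + S^{2}\right)\right) - 58 = -57 + S^{2} + S \left(4 + S^{2}\right)$)
$\left(\left(-30\right) \left(-29\right) \left(-8\right) + 15119\right) + Q{\left(36 \right)} = \left(\left(-30\right) \left(-29\right) \left(-8\right) + 15119\right) + \left(-57 + 36^{2} + 36 \left(4 + 36^{2}\right)\right) = \left(870 \left(-8\right) + 15119\right) + \left(-57 + 1296 + 36 \left(4 + 1296\right)\right) = \left(-6960 + 15119\right) + \left(-57 + 1296 + 36 \cdot 1300\right) = 8159 + \left(-57 + 1296 + 46800\right) = 8159 + 48039 = 56198$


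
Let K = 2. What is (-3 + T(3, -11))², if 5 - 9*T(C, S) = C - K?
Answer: 529/81 ≈ 6.5309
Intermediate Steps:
T(C, S) = 7/9 - C/9 (T(C, S) = 5/9 - (C - 1*2)/9 = 5/9 - (C - 2)/9 = 5/9 - (-2 + C)/9 = 5/9 + (2/9 - C/9) = 7/9 - C/9)
(-3 + T(3, -11))² = (-3 + (7/9 - ⅑*3))² = (-3 + (7/9 - ⅓))² = (-3 + 4/9)² = (-23/9)² = 529/81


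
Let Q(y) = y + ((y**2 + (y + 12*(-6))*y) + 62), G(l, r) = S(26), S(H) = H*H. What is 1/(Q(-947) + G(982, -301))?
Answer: 1/1861593 ≈ 5.3717e-7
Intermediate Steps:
S(H) = H**2
G(l, r) = 676 (G(l, r) = 26**2 = 676)
Q(y) = 62 + y + y**2 + y*(-72 + y) (Q(y) = y + ((y**2 + (y - 72)*y) + 62) = y + ((y**2 + (-72 + y)*y) + 62) = y + ((y**2 + y*(-72 + y)) + 62) = y + (62 + y**2 + y*(-72 + y)) = 62 + y + y**2 + y*(-72 + y))
1/(Q(-947) + G(982, -301)) = 1/((62 - 71*(-947) + 2*(-947)**2) + 676) = 1/((62 + 67237 + 2*896809) + 676) = 1/((62 + 67237 + 1793618) + 676) = 1/(1860917 + 676) = 1/1861593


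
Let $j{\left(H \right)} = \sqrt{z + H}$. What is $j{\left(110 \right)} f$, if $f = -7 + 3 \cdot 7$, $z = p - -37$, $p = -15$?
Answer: $28 \sqrt{33} \approx 160.85$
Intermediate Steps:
$z = 22$ ($z = -15 - -37 = -15 + 37 = 22$)
$j{\left(H \right)} = \sqrt{22 + H}$
$f = 14$ ($f = -7 + 21 = 14$)
$j{\left(110 \right)} f = \sqrt{22 + 110} \cdot 14 = \sqrt{132} \cdot 14 = 2 \sqrt{33} \cdot 14 = 28 \sqrt{33}$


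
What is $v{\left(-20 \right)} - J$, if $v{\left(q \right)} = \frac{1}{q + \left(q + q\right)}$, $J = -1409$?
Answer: $\frac{84539}{60} \approx 1409.0$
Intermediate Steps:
$v{\left(q \right)} = \frac{1}{3 q}$ ($v{\left(q \right)} = \frac{1}{q + 2 q} = \frac{1}{3 q}$)
$v{\left(-20 \right)} - J = \frac{1}{3 \left(-20\right)} - -1409 = \frac{1}{3} \left(- \frac{1}{20}\right) + 1409 = - \frac{1}{60} + 1409 = \frac{84539}{60}$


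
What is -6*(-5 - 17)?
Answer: 132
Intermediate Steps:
-6*(-5 - 17) = -6*(-22) = 132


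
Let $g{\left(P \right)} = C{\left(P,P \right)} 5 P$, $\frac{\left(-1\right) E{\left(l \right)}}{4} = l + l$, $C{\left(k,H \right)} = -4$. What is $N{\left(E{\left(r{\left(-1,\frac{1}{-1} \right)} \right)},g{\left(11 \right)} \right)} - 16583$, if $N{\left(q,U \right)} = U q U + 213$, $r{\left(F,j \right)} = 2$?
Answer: $-790770$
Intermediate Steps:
$E{\left(l \right)} = - 8 l$ ($E{\left(l \right)} = - 4 \left(l + l\right) = - 4 \cdot 2 l = - 8 l$)
$g{\left(P \right)} = - 20 P$ ($g{\left(P \right)} = \left(-4\right) 5 P = - 20 P$)
$N{\left(q,U \right)} = 213 + q U^{2}$ ($N{\left(q,U \right)} = q U^{2} + 213 = 213 + q U^{2}$)
$N{\left(E{\left(r{\left(-1,\frac{1}{-1} \right)} \right)},g{\left(11 \right)} \right)} - 16583 = \left(213 + \left(-8\right) 2 \left(\left(-20\right) 11\right)^{2}\right) - 16583 = \left(213 - 16 \left(-220\right)^{2}\right) - 16583 = \left(213 - 774400\right) - 16583 = -774187 - 16583 = -790770$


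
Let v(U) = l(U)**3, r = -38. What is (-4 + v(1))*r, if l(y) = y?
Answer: 114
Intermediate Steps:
v(U) = U**3
(-4 + v(1))*r = (-4 + 1**3)*(-38) = (-4 + 1)*(-38) = -3*(-38) = 114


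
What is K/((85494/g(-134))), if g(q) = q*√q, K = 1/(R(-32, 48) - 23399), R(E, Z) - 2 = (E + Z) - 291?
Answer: 67*I*√134/1011906984 ≈ 7.6645e-7*I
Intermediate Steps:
R(E, Z) = -289 + E + Z (R(E, Z) = 2 + ((E + Z) - 291) = 2 + (-291 + E + Z) = -289 + E + Z)
K = -1/23672 (K = 1/((-289 - 32 + 48) - 23399) = 1/(-273 - 23399) = 1/(-23672) = -1/23672 ≈ -4.2244e-5)
g(q) = q^(3/2)
K/((85494/g(-134))) = -(-67*I*√134/42747)/23672 = -(-67)*I*√134/1011906984 = 67*I*√134/1011906984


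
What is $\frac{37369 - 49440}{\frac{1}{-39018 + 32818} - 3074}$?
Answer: $\frac{74840200}{19058801} \approx 3.9268$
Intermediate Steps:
$\frac{37369 - 49440}{\frac{1}{-39018 + 32818} - 3074} = - \frac{12071}{\frac{1}{-6200} - 3074} = - \frac{12071}{- \frac{1}{6200} - 3074} = - \frac{12071}{- \frac{19058801}{6200}} = \left(-12071\right) \left(- \frac{6200}{19058801}\right) = \frac{74840200}{19058801}$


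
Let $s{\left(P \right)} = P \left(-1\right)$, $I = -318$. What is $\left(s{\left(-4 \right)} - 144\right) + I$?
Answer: $-458$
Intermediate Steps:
$s{\left(P \right)} = - P$
$\left(s{\left(-4 \right)} - 144\right) + I = \left(\left(-1\right) \left(-4\right) - 144\right) - 318 = \left(4 - 144\right) - 318 = -140 - 318 = -458$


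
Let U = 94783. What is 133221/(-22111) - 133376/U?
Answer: -15576162779/2095746913 ≈ -7.4323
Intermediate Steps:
133221/(-22111) - 133376/U = 133221/(-22111) - 133376/94783 = 133221*(-1/22111) - 133376*1/94783 = -133221/22111 - 133376/94783 = -15576162779/2095746913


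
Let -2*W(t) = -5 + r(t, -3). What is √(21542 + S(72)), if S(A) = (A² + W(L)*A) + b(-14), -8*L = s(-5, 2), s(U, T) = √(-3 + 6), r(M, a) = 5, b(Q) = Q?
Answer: 6*√742 ≈ 163.44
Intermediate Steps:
s(U, T) = √3
L = -√3/8 ≈ -0.21651
W(t) = 0 (W(t) = -(-5 + 5)/2 = -½*0 = 0)
S(A) = -14 + A² (S(A) = (A² + 0*A) - 14 = (A² + 0) - 14 = A² - 14 = -14 + A²)
√(21542 + S(72)) = √(21542 + (-14 + 72²)) = √(21542 + (-14 + 5184)) = √(21542 + 5170) = √26712 = 6*√742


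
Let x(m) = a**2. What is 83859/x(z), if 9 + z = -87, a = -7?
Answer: 83859/49 ≈ 1711.4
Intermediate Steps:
z = -96 (z = -9 - 87 = -96)
x(m) = 49 (x(m) = (-7)**2 = 49)
83859/x(z) = 83859/49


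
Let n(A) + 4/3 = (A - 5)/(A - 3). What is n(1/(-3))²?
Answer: 16/225 ≈ 0.071111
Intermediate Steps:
n(A) = -4/3 + (-5 + A)/(-3 + A) (n(A) = -4/3 + (A - 5)/(A - 3) = -4/3 + (-5 + A)/(-3 + A))
n(1/(-3))² = ((-3 - 1/(-3))/(3*(-3 + 1/(-3))))² = ((-3 - 1*(-⅓))/(3*(-3 - ⅓)))² = ((-3 + ⅓)/(3*(-10/3)))² = ((⅓)*(-3/10)*(-8/3))² = (4/15)² = 16/225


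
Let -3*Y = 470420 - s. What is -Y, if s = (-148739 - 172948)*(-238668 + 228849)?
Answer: -3158174233/3 ≈ -1.0527e+9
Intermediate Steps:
s = 3158644653 (s = -321687*(-9819) = 3158644653)
Y = 3158174233/3 (Y = -(470420 - 1*3158644653)/3 = -(470420 - 3158644653)/3 = -⅓*(-3158174233) = 3158174233/3 ≈ 1.0527e+9)
-Y = -1*3158174233/3 = -3158174233/3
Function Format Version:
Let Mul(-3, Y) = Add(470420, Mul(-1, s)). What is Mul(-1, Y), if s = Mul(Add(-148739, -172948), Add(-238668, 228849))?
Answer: Rational(-3158174233, 3) ≈ -1.0527e+9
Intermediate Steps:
s = 3158644653 (s = Mul(-321687, -9819) = 3158644653)
Y = Rational(3158174233, 3) (Y = Mul(Rational(-1, 3), Add(470420, Mul(-1, 3158644653))) = Mul(Rational(-1, 3), Add(470420, -3158644653)) = Mul(Rational(-1, 3), -3158174233) = Rational(3158174233, 3) ≈ 1.0527e+9)
Mul(-1, Y) = Mul(-1, Rational(3158174233, 3)) = Rational(-3158174233, 3)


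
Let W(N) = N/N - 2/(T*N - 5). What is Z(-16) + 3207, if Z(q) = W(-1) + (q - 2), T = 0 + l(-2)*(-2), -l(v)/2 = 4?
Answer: 66992/21 ≈ 3190.1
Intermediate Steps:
l(v) = -8 (l(v) = -2*4 = -8)
T = 16 (T = 0 - 8*(-2) = 0 + 16 = 16)
W(N) = 1 - 2/(-5 + 16*N) (W(N) = N/N - 2/(16*N - 5) = 1 - 2/(-5 + 16*N))
Z(q) = -19/21 + q (Z(q) = (-7 + 16*(-1))/(-5 + 16*(-1)) + (q - 2) = (-7 - 16)/(-5 - 16) + (-2 + q) = -23/(-21) + (-2 + q) = -1/21*(-23) + (-2 + q) = 23/21 + (-2 + q) = -19/21 + q)
Z(-16) + 3207 = (-19/21 - 16) + 3207 = -355/21 + 3207 = 66992/21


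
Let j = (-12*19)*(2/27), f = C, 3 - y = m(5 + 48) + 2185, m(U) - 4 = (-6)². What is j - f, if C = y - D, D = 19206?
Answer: 192700/9 ≈ 21411.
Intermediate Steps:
m(U) = 40 (m(U) = 4 + (-6)² = 4 + 36 = 40)
y = -2222 (y = 3 - (40 + 2185) = 3 - 1*2225 = 3 - 2225 = -2222)
C = -21428 (C = -2222 - 1*19206 = -2222 - 19206 = -21428)
f = -21428
j = -152/9 (j = -456/27 = -228*2/27 = -152/9 ≈ -16.889)
j - f = -152/9 - 1*(-21428) = -152/9 + 21428 = 192700/9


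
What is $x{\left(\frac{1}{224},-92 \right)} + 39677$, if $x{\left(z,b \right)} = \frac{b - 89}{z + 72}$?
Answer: $\frac{639909789}{16129} \approx 39675.0$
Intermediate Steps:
$x{\left(z,b \right)} = \frac{-89 + b}{72 + z}$
$x{\left(\frac{1}{224},-92 \right)} + 39677 = \frac{-89 - 92}{72 + \frac{1}{224}} + 39677 = \frac{1}{72 + \frac{1}{224}} \left(-181\right) + 39677 = \frac{1}{\frac{16129}{224}} \left(-181\right) + 39677 = \frac{224}{16129} \left(-181\right) + 39677 = - \frac{40544}{16129} + 39677 = \frac{639909789}{16129}$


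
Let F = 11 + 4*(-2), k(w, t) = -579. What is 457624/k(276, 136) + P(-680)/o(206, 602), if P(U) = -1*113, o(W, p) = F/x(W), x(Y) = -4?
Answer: -370388/579 ≈ -639.70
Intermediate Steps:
F = 3 (F = 11 - 8 = 3)
o(W, p) = -¾ (o(W, p) = 3/(-4) = 3*(-¼) = -¾)
P(U) = -113
457624/k(276, 136) + P(-680)/o(206, 602) = 457624/(-579) - 113/(-¾) = 457624*(-1/579) - 113*(-4/3) = -457624/579 + 452/3 = -370388/579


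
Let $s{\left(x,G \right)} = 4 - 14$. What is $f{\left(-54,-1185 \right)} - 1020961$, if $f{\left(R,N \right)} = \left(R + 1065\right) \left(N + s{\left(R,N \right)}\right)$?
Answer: $-2229106$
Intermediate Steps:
$s{\left(x,G \right)} = -10$ ($s{\left(x,G \right)} = 4 - 14 = -10$)
$f{\left(R,N \right)} = \left(-10 + N\right) \left(1065 + R\right)$ ($f{\left(R,N \right)} = \left(R + 1065\right) \left(N - 10\right) = \left(1065 + R\right) \left(-10 + N\right) = \left(-10 + N\right) \left(1065 + R\right)$)
$f{\left(-54,-1185 \right)} - 1020961 = \left(-10650 - -540 + 1065 \left(-1185\right) - -63990\right) - 1020961 = \left(-10650 + 540 - 1262025 + 63990\right) - 1020961 = -1208145 - 1020961 = -2229106$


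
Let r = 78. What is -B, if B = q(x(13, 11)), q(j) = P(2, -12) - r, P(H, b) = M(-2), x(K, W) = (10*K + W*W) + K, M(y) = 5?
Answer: 73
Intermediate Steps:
x(K, W) = W² + 11*K (x(K, W) = (10*K + W²) + K = (W² + 10*K) + K = W² + 11*K)
P(H, b) = 5
q(j) = -73 (q(j) = 5 - 1*78 = 5 - 78 = -73)
B = -73
-B = -1*(-73) = 73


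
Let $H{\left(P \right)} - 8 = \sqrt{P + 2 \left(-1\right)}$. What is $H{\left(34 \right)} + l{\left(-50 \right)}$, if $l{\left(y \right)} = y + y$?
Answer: $-92 + 4 \sqrt{2} \approx -86.343$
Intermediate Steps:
$l{\left(y \right)} = 2 y$
$H{\left(P \right)} = 8 + \sqrt{-2 + P}$ ($H{\left(P \right)} = 8 + \sqrt{P + 2 \left(-1\right)} = 8 + \sqrt{P - 2} = 8 + \sqrt{-2 + P}$)
$H{\left(34 \right)} + l{\left(-50 \right)} = \left(8 + \sqrt{-2 + 34}\right) + 2 \left(-50\right) = \left(8 + \sqrt{32}\right) - 100 = \left(8 + 4 \sqrt{2}\right) - 100 = -92 + 4 \sqrt{2}$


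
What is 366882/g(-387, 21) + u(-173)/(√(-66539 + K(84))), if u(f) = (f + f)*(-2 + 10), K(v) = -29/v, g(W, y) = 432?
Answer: 61147/72 + 5536*I*√117375405/5589305 ≈ 849.26 + 10.731*I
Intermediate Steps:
u(f) = 16*f (u(f) = (2*f)*8 = 16*f)
366882/g(-387, 21) + u(-173)/(√(-66539 + K(84))) = 366882/432 + (16*(-173))/(√(-66539 - 29/84)) = 366882*(1/432) - 2768/√(-66539 - 29*1/84) = 61147/72 - 2768/√(-66539 - 29/84) = 61147/72 - 2768*(-2*I*√117375405/5589305) = 61147/72 - (-5536)*I*√117375405/5589305 = 61147/72 + 5536*I*√117375405/5589305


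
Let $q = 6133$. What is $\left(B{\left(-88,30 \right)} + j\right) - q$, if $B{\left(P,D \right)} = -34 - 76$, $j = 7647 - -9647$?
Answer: $11051$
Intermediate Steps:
$j = 17294$ ($j = 7647 + 9647 = 17294$)
$B{\left(P,D \right)} = -110$ ($B{\left(P,D \right)} = -34 - 76 = -110$)
$\left(B{\left(-88,30 \right)} + j\right) - q = \left(-110 + 17294\right) - 6133 = 17184 - 6133 = 11051$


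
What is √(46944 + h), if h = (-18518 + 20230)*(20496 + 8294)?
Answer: 8*√770866 ≈ 7023.9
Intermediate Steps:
h = 49288480 (h = 1712*28790 = 49288480)
√(46944 + h) = √(46944 + 49288480) = √49335424 = 8*√770866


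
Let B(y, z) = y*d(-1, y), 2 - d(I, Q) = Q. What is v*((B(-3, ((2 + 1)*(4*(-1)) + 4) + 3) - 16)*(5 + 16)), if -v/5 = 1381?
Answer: 4495155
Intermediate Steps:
v = -6905 (v = -5*1381 = -6905)
d(I, Q) = 2 - Q
B(y, z) = y*(2 - y)
v*((B(-3, ((2 + 1)*(4*(-1)) + 4) + 3) - 16)*(5 + 16)) = -6905*(-3*(2 - 1*(-3)) - 16)*(5 + 16) = -6905*(-3*(2 + 3) - 16)*21 = -6905*(-3*5 - 16)*21 = -6905*(-15 - 16)*21 = -(-214055)*21 = -6905*(-651) = 4495155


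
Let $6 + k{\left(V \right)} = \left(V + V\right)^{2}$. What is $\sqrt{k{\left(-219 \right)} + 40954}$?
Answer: $2 \sqrt{58198} \approx 482.49$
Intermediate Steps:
$k{\left(V \right)} = -6 + 4 V^{2}$ ($k{\left(V \right)} = -6 + \left(V + V\right)^{2} = -6 + \left(2 V\right)^{2} = -6 + 4 V^{2}$)
$\sqrt{k{\left(-219 \right)} + 40954} = \sqrt{\left(-6 + 4 \left(-219\right)^{2}\right) + 40954} = \sqrt{\left(-6 + 4 \cdot 47961\right) + 40954} = \sqrt{\left(-6 + 191844\right) + 40954} = \sqrt{191838 + 40954} = \sqrt{232792} = 2 \sqrt{58198}$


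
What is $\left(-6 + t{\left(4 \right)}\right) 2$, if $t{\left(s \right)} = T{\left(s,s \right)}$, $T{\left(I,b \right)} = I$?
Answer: $-4$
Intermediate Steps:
$t{\left(s \right)} = s$
$\left(-6 + t{\left(4 \right)}\right) 2 = \left(-6 + 4\right) 2 = \left(-2\right) 2 = -4$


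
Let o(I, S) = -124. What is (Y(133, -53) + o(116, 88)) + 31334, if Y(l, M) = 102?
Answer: 31312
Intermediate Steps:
(Y(133, -53) + o(116, 88)) + 31334 = (102 - 124) + 31334 = -22 + 31334 = 31312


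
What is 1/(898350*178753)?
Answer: 1/160582757550 ≈ 6.2273e-12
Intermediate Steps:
1/(898350*178753) = (1/898350)*(1/178753) = 1/160582757550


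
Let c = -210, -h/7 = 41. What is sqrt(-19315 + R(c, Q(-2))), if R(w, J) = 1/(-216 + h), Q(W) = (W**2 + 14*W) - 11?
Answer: 3*I*sqrt(542985482)/503 ≈ 138.98*I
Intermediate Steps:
h = -287 (h = -7*41 = -287)
Q(W) = -11 + W**2 + 14*W
R(w, J) = -1/503 (R(w, J) = 1/(-216 - 287) = 1/(-503) = -1/503)
sqrt(-19315 + R(c, Q(-2))) = sqrt(-19315 - 1/503) = sqrt(-9715446/503) = 3*I*sqrt(542985482)/503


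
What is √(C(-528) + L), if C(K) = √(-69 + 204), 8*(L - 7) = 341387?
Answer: √(682886 + 48*√15)/4 ≈ 206.62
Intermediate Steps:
L = 341443/8 (L = 7 + (⅛)*341387 = 7 + 341387/8 = 341443/8 ≈ 42680.)
C(K) = 3*√15 (C(K) = √135 = 3*√15)
√(C(-528) + L) = √(3*√15 + 341443/8) = √(341443/8 + 3*√15)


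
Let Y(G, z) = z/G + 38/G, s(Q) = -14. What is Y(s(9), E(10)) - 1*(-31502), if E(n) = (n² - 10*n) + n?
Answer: 220490/7 ≈ 31499.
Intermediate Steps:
E(n) = n² - 9*n
Y(G, z) = 38/G + z/G
Y(s(9), E(10)) - 1*(-31502) = (38 + 10*(-9 + 10))/(-14) - 1*(-31502) = -(38 + 10*1)/14 + 31502 = -(38 + 10)/14 + 31502 = -1/14*48 + 31502 = -24/7 + 31502 = 220490/7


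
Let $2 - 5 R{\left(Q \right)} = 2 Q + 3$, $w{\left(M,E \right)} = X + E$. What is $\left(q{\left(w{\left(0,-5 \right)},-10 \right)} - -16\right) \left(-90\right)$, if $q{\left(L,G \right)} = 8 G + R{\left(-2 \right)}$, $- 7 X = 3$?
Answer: $5706$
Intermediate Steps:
$X = - \frac{3}{7}$ ($X = \left(- \frac{1}{7}\right) 3 = - \frac{3}{7} \approx -0.42857$)
$w{\left(M,E \right)} = - \frac{3}{7} + E$
$R{\left(Q \right)} = - \frac{1}{5} - \frac{2 Q}{5}$ ($R{\left(Q \right)} = \frac{2}{5} - \frac{2 Q + 3}{5} = \frac{2}{5} - \frac{3 + 2 Q}{5} = \frac{2}{5} - \left(\frac{3}{5} + \frac{2 Q}{5}\right) = - \frac{1}{5} - \frac{2 Q}{5}$)
$q{\left(L,G \right)} = \frac{3}{5} + 8 G$ ($q{\left(L,G \right)} = 8 G - - \frac{3}{5} = 8 G + \left(- \frac{1}{5} + \frac{4}{5}\right) = 8 G + \frac{3}{5} = \frac{3}{5} + 8 G$)
$\left(q{\left(w{\left(0,-5 \right)},-10 \right)} - -16\right) \left(-90\right) = \left(\left(\frac{3}{5} + 8 \left(-10\right)\right) - -16\right) \left(-90\right) = \left(\left(\frac{3}{5} - 80\right) + 16\right) \left(-90\right) = \left(- \frac{397}{5} + 16\right) \left(-90\right) = \left(- \frac{317}{5}\right) \left(-90\right) = 5706$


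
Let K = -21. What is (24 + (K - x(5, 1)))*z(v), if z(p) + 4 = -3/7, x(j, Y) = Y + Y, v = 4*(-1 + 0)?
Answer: -31/7 ≈ -4.4286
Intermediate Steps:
v = -4 (v = 4*(-1) = -4)
x(j, Y) = 2*Y
z(p) = -31/7 (z(p) = -4 - 3/7 = -31/7)
(24 + (K - x(5, 1)))*z(v) = (24 + (-21 - 2))*(-31/7) = (24 - 23)*(-31/7) = 1*(-31/7) = -31/7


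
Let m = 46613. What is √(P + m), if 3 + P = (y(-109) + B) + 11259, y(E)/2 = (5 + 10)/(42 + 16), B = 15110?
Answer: √61375774/29 ≈ 270.15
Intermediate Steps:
y(E) = 15/29 (y(E) = 2*((5 + 10)/(42 + 16)) = 2*(15/58) = 15/29)
P = 764629/29 (P = -3 + ((15/29 + 15110) + 11259) = -3 + (438205/29 + 11259) = -3 + 764716/29 = 764629/29 ≈ 26367.)
√(P + m) = √(764629/29 + 46613) = √(2116406/29) = √61375774/29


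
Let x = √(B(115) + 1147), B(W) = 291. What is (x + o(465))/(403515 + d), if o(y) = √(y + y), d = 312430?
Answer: √930/715945 + √1438/715945 ≈ 9.5562e-5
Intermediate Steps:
o(y) = √2*√y (o(y) = √(2*y) = √2*√y)
x = √1438 (x = √(291 + 1147) = √1438 ≈ 37.921)
(x + o(465))/(403515 + d) = (√1438 + √2*√465)/(403515 + 312430) = (√1438 + √930)/715945 = (√930 + √1438)*(1/715945) = √930/715945 + √1438/715945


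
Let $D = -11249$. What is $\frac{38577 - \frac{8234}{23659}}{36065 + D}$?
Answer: $\frac{912685009}{587121744} \approx 1.5545$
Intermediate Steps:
$\frac{38577 - \frac{8234}{23659}}{36065 + D} = \frac{38577 - \frac{8234}{23659}}{36065 - 11249} = \frac{38577 - \frac{8234}{23659}}{24816} = \left(38577 - \frac{8234}{23659}\right) \frac{1}{24816} = \frac{912685009}{23659} \cdot \frac{1}{24816} = \frac{912685009}{587121744}$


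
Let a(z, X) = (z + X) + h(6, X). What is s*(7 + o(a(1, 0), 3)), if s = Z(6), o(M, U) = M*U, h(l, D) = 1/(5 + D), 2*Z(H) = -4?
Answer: -106/5 ≈ -21.200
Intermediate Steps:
Z(H) = -2 (Z(H) = (½)*(-4) = -2)
a(z, X) = X + z + 1/(5 + X) (a(z, X) = (z + X) + 1/(5 + X) = (X + z) + 1/(5 + X) = X + z + 1/(5 + X))
s = -2
s*(7 + o(a(1, 0), 3)) = -2*(7 + ((1 + (5 + 0)*(0 + 1))/(5 + 0))*3) = -2*(7 + ((1 + 5*1)/5)*3) = -2*(7 + ((1 + 5)/5)*3) = -2*(7 + ((⅕)*6)*3) = -2*(7 + (6/5)*3) = -2*(7 + 18/5) = -2*53/5 = -106/5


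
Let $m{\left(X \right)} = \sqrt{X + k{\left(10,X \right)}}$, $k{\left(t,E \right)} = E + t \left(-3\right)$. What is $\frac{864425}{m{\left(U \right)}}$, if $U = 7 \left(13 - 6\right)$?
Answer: $\frac{864425 \sqrt{17}}{34} \approx 1.0483 \cdot 10^{5}$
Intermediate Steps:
$k{\left(t,E \right)} = E - 3 t$
$U = 49$ ($U = 7 \cdot 7 = 49$)
$m{\left(X \right)} = \sqrt{-30 + 2 X}$ ($m{\left(X \right)} = \sqrt{X + \left(X - 30\right)} = \sqrt{X + \left(-30 + X\right)} = \sqrt{-30 + 2 X}$)
$\frac{864425}{m{\left(U \right)}} = \frac{864425}{\sqrt{-30 + 2 \cdot 49}} = \frac{864425}{\sqrt{-30 + 98}} = \frac{864425}{\sqrt{68}} = \frac{864425}{2 \sqrt{17}} = 864425 \frac{\sqrt{17}}{34} = \frac{864425 \sqrt{17}}{34}$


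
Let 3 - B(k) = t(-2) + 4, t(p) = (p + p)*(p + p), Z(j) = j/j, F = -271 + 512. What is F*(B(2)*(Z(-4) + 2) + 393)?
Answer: 82422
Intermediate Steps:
F = 241
Z(j) = 1
t(p) = 4*p² (t(p) = (2*p)*(2*p) = 4*p²)
B(k) = -17 (B(k) = 3 - (4*(-2)² + 4) = 3 - (4*4 + 4) = 3 - (16 + 4) = 3 - 1*20 = 3 - 20 = -17)
F*(B(2)*(Z(-4) + 2) + 393) = 241*(-17*(1 + 2) + 393) = 241*(-17*3 + 393) = 241*(-51 + 393) = 241*342 = 82422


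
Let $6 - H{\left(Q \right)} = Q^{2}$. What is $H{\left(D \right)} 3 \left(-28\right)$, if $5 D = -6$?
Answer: $- \frac{9576}{25} \approx -383.04$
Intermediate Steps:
$D = - \frac{6}{5}$ ($D = \frac{1}{5} \left(-6\right) = - \frac{6}{5} \approx -1.2$)
$H{\left(Q \right)} = 6 - Q^{2}$
$H{\left(D \right)} 3 \left(-28\right) = \left(6 - \left(- \frac{6}{5}\right)^{2}\right) 3 \left(-28\right) = \left(6 - \frac{36}{25}\right) 3 \left(-28\right) = \frac{114}{25} \cdot 3 \left(-28\right) = \frac{342}{25} \left(-28\right) = - \frac{9576}{25}$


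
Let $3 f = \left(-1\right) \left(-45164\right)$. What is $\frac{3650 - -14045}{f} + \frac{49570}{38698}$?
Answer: $\frac{2146531405}{873878236} \approx 2.4563$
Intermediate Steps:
$f = \frac{45164}{3}$ ($f = \frac{\left(-1\right) \left(-45164\right)}{3} = \frac{1}{3} \cdot 45164 = \frac{45164}{3} \approx 15055.0$)
$\frac{3650 - -14045}{f} + \frac{49570}{38698} = \frac{3650 - -14045}{\frac{45164}{3}} + \frac{49570}{38698} = \left(3650 + 14045\right) \frac{3}{45164} + 49570 \cdot \frac{1}{38698} = 17695 \cdot \frac{3}{45164} + \frac{24785}{19349} = \frac{53085}{45164} + \frac{24785}{19349} = \frac{2146531405}{873878236}$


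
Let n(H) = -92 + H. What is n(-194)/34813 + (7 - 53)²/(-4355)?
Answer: -74909838/151610615 ≈ -0.49409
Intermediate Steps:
n(-194)/34813 + (7 - 53)²/(-4355) = (-92 - 194)/34813 + (7 - 53)²/(-4355) = -286*1/34813 + (-46)²*(-1/4355) = -286/34813 + 2116*(-1/4355) = -286/34813 - 2116/4355 = -74909838/151610615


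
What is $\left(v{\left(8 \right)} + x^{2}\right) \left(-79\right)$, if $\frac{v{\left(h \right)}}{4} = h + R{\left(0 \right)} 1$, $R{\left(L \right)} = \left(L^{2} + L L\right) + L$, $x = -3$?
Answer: $-3239$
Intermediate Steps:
$R{\left(L \right)} = L + 2 L^{2}$ ($R{\left(L \right)} = \left(L^{2} + L^{2}\right) + L = 2 L^{2} + L = L + 2 L^{2}$)
$v{\left(h \right)} = 4 h$ ($v{\left(h \right)} = 4 \left(h + 0 \left(1 + 2 \cdot 0\right) 1\right) = 4 \left(h + 0 \left(1 + 0\right) 1\right) = 4 \left(h + 0 \cdot 1 \cdot 1\right) = 4 \left(h + 0 \cdot 1\right) = 4 \left(h + 0\right) = 4 h$)
$\left(v{\left(8 \right)} + x^{2}\right) \left(-79\right) = \left(4 \cdot 8 + \left(-3\right)^{2}\right) \left(-79\right) = \left(32 + 9\right) \left(-79\right) = 41 \left(-79\right) = -3239$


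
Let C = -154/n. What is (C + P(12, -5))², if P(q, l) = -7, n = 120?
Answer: 247009/3600 ≈ 68.614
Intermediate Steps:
C = -77/60 (C = -154/120 = -154*1/120 = -77/60 ≈ -1.2833)
(C + P(12, -5))² = (-77/60 - 7)² = (-497/60)² = 247009/3600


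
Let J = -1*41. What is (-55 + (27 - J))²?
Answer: 169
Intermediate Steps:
J = -41
(-55 + (27 - J))² = (-55 + (27 - 1*(-41)))² = (-55 + (27 + 41))² = (-55 + 68)² = 13² = 169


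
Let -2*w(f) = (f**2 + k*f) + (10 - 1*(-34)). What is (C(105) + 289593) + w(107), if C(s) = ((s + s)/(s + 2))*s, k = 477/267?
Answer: 2704122474/9523 ≈ 2.8396e+5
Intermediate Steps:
k = 159/89 (k = 477*(1/267) = 159/89 ≈ 1.7865)
C(s) = 2*s**2/(2 + s) (C(s) = ((2*s)/(2 + s))*s = (2*s/(2 + s))*s = 2*s**2/(2 + s))
w(f) = -22 - 159*f/178 - f**2/2 (w(f) = -((f**2 + 159*f/89) + (10 - 1*(-34)))/2 = -((f**2 + 159*f/89) + (10 + 34))/2 = -((f**2 + 159*f/89) + 44)/2 = -(44 + f**2 + 159*f/89)/2 = -22 - 159*f/178 - f**2/2)
(C(105) + 289593) + w(107) = (2*105**2/(2 + 105) + 289593) + (-22 - 159/178*107 - 1/2*107**2) = (2*11025/107 + 289593) + (-22 - 17013/178 - 1/2*11449) = (2*11025*(1/107) + 289593) + (-22 - 17013/178 - 11449/2) = (22050/107 + 289593) - 519945/89 = 31008501/107 - 519945/89 = 2704122474/9523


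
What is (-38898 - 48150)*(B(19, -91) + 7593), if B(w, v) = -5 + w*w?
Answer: -691944552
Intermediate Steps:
B(w, v) = -5 + w²
(-38898 - 48150)*(B(19, -91) + 7593) = (-38898 - 48150)*((-5 + 19²) + 7593) = -87048*((-5 + 361) + 7593) = -87048*(356 + 7593) = -87048*7949 = -691944552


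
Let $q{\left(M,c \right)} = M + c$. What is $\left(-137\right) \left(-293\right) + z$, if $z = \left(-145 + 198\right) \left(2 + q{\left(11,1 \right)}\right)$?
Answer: $40883$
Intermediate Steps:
$z = 742$ ($z = \left(-145 + 198\right) \left(2 + \left(11 + 1\right)\right) = 53 \left(2 + 12\right) = 53 \cdot 14 = 742$)
$\left(-137\right) \left(-293\right) + z = \left(-137\right) \left(-293\right) + 742 = 40141 + 742 = 40883$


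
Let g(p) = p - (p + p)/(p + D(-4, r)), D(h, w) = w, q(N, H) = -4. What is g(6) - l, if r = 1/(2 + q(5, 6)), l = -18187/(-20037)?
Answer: 641497/220407 ≈ 2.9105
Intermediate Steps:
l = 18187/20037 (l = -18187*(-1/20037) = 18187/20037 ≈ 0.90767)
r = -½ (r = 1/(2 - 4) = 1/(-2) = -½ ≈ -0.50000)
g(p) = p - 2*p/(-½ + p) (g(p) = p - (p + p)/(p - ½) = p - 2*p/(-½ + p))
g(6) - l = 6*(-5 + 2*6)/(-1 + 2*6) - 1*18187/20037 = 6*(-5 + 12)/(-1 + 12) - 18187/20037 = 6*7/11 - 18187/20037 = 6*(1/11)*7 - 18187/20037 = 42/11 - 18187/20037 = 641497/220407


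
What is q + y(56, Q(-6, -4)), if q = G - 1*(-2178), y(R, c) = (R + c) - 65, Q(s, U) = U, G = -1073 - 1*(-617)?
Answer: 1709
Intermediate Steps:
G = -456 (G = -1073 + 617 = -456)
y(R, c) = -65 + R + c
q = 1722 (q = -456 - 1*(-2178) = -456 + 2178 = 1722)
q + y(56, Q(-6, -4)) = 1722 + (-65 + 56 - 4) = 1722 - 13 = 1709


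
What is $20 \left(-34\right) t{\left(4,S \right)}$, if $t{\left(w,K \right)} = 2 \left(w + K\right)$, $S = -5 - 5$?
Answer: $8160$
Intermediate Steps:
$S = -10$
$t{\left(w,K \right)} = 2 K + 2 w$ ($t{\left(w,K \right)} = 2 \left(K + w\right) = 2 K + 2 w$)
$20 \left(-34\right) t{\left(4,S \right)} = 20 \left(-34\right) \left(2 \left(-10\right) + 2 \cdot 4\right) = - 680 \left(-20 + 8\right) = \left(-680\right) \left(-12\right) = 8160$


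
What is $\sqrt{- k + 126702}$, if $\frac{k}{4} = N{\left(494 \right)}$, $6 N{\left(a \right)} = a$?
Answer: $\frac{\sqrt{1137354}}{3} \approx 355.49$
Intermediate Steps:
$N{\left(a \right)} = \frac{a}{6}$
$k = \frac{988}{3}$ ($k = 4 \cdot \frac{1}{6} \cdot 494 = 4 \cdot \frac{247}{3} = \frac{988}{3} \approx 329.33$)
$\sqrt{- k + 126702} = \sqrt{\left(-1\right) \frac{988}{3} + 126702} = \sqrt{- \frac{988}{3} + 126702} = \sqrt{\frac{379118}{3}} = \frac{\sqrt{1137354}}{3}$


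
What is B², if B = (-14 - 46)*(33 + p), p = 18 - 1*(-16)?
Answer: 16160400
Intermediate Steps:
p = 34 (p = 18 + 16 = 34)
B = -4020 (B = (-14 - 46)*(33 + 34) = -60*67 = -4020)
B² = (-4020)² = 16160400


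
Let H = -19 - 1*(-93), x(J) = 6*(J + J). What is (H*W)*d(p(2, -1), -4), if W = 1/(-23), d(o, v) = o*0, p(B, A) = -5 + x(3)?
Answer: 0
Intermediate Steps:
x(J) = 12*J (x(J) = 6*(2*J) = 12*J)
p(B, A) = 31 (p(B, A) = -5 + 12*3 = -5 + 36 = 31)
d(o, v) = 0
W = -1/23 ≈ -0.043478
H = 74 (H = -19 + 93 = 74)
(H*W)*d(p(2, -1), -4) = (74*(-1/23))*0 = -74/23*0 = 0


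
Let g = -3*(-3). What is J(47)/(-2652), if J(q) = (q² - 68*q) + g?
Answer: 163/442 ≈ 0.36878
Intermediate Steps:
g = 9
J(q) = 9 + q² - 68*q (J(q) = (q² - 68*q) + 9 = 9 + q² - 68*q)
J(47)/(-2652) = (9 + 47² - 68*47)/(-2652) = (9 + 2209 - 3196)*(-1/2652) = -978*(-1/2652) = 163/442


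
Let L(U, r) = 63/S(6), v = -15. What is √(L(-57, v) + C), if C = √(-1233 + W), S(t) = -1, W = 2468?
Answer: √(-63 + √1235) ≈ 5.278*I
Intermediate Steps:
L(U, r) = -63 (L(U, r) = 63/(-1) = 63*(-1) = -63)
C = √1235 (C = √(-1233 + 2468) = √1235 ≈ 35.143)
√(L(-57, v) + C) = √(-63 + √1235)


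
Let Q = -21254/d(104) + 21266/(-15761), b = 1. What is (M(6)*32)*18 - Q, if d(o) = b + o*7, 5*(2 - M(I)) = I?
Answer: 28224863816/57448845 ≈ 491.30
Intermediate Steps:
M(I) = 2 - I/5
d(o) = 1 + 7*o (d(o) = 1 + o*7 = 1 + 7*o)
Q = -350487208/11489769 (Q = -21254/(1 + 7*104) + 21266/(-15761) = -21254/(1 + 728) + 21266*(-1/15761) = -21254/729 - 21266/15761 = -350487208/11489769 ≈ -30.504)
(M(6)*32)*18 - Q = ((2 - 1/5*6)*32)*18 - 1*(-350487208/11489769) = ((2 - 6/5)*32)*18 + 350487208/11489769 = ((4/5)*32)*18 + 350487208/11489769 = (128/5)*18 + 350487208/11489769 = 2304/5 + 350487208/11489769 = 28224863816/57448845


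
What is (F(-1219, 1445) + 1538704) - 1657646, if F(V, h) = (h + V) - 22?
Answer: -118738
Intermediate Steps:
F(V, h) = -22 + V + h (F(V, h) = (V + h) - 22 = -22 + V + h)
(F(-1219, 1445) + 1538704) - 1657646 = ((-22 - 1219 + 1445) + 1538704) - 1657646 = (204 + 1538704) - 1657646 = 1538908 - 1657646 = -118738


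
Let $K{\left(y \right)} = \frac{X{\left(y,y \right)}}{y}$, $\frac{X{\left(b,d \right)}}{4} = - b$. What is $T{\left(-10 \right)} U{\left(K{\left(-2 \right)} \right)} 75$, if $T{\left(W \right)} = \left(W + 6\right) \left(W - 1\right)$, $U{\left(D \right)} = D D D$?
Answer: $-211200$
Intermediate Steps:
$X{\left(b,d \right)} = - 4 b$ ($X{\left(b,d \right)} = 4 \left(- b\right) = - 4 b$)
$K{\left(y \right)} = -4$ ($K{\left(y \right)} = \frac{\left(-4\right) y}{y} = -4$)
$U{\left(D \right)} = D^{3}$ ($U{\left(D \right)} = D^{2} D = D^{3}$)
$T{\left(W \right)} = \left(-1 + W\right) \left(6 + W\right)$ ($T{\left(W \right)} = \left(6 + W\right) \left(-1 + W\right) = \left(-1 + W\right) \left(6 + W\right)$)
$T{\left(-10 \right)} U{\left(K{\left(-2 \right)} \right)} 75 = \left(-6 + \left(-10\right)^{2} + 5 \left(-10\right)\right) \left(-4\right)^{3} \cdot 75 = \left(-6 + 100 - 50\right) \left(-64\right) 75 = 44 \left(-64\right) 75 = \left(-2816\right) 75 = -211200$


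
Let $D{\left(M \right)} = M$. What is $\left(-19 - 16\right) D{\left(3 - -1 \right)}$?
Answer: $-140$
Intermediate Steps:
$\left(-19 - 16\right) D{\left(3 - -1 \right)} = \left(-19 - 16\right) \left(3 - -1\right) = - 35 \left(3 + 1\right) = \left(-35\right) 4 = -140$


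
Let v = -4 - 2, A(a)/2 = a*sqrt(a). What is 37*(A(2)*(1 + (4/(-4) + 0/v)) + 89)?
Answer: 3293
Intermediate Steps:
A(a) = 2*a**(3/2) (A(a) = 2*(a*sqrt(a)) = 2*a**(3/2))
v = -6
37*(A(2)*(1 + (4/(-4) + 0/v)) + 89) = 37*((2*2**(3/2))*(1 + (4/(-4) + 0/(-6))) + 89) = 37*((2*(2*sqrt(2)))*(1 + (4*(-1/4) + 0*(-1/6))) + 89) = 37*((4*sqrt(2))*(1 + (-1 + 0)) + 89) = 37*((4*sqrt(2))*(1 - 1) + 89) = 37*((4*sqrt(2))*0 + 89) = 37*(0 + 89) = 37*89 = 3293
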